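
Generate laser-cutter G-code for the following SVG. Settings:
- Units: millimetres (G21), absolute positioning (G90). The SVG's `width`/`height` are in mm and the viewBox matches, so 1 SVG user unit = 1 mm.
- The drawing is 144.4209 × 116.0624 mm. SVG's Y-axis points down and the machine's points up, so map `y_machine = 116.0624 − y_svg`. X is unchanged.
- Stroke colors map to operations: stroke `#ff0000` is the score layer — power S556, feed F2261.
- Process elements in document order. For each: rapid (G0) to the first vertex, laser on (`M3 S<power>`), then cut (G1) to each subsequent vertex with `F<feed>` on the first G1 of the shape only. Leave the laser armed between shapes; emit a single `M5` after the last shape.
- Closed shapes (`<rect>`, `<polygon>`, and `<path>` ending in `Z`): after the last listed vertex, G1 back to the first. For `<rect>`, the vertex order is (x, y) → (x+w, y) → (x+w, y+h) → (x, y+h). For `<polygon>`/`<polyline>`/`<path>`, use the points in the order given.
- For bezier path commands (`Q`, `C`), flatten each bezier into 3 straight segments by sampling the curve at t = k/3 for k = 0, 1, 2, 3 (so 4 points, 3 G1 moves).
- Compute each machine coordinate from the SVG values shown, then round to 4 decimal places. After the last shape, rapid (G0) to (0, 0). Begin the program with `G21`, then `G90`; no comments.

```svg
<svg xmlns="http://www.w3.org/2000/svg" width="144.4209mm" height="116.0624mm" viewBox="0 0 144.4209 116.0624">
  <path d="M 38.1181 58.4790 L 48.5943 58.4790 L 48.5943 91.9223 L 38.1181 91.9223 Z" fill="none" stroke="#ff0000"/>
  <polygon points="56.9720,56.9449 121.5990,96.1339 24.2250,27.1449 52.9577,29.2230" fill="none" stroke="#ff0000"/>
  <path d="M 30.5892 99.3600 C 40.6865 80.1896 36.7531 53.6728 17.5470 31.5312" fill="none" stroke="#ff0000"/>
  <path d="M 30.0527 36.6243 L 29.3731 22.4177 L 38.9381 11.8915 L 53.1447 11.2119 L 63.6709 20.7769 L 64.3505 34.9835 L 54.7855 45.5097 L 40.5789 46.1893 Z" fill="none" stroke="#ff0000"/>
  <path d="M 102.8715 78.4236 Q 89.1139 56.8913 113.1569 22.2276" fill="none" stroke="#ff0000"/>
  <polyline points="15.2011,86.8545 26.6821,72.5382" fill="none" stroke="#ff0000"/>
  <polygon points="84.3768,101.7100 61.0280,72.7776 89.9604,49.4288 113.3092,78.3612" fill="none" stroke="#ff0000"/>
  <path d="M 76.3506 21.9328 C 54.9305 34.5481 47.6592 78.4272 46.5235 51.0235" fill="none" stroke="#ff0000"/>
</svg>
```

1 u = 1 mm; y_m = 116.0624 − y.

[1] `<path>` rectangle, #ff0000→score S556 F2261: (38.1181,57.5834) → (48.5943,57.5834) → (48.5943,24.1401) → (38.1181,24.1401) → (38.1181,57.5834) (closed)

[2] `<polygon>` closed polygon, #ff0000→score S556 F2261: (56.9720,59.1175) → (121.5990,19.9285) → (24.2250,88.9175) → (52.9577,86.8394) → (56.9720,59.1175) (closed)

[3] `<path>` cubic bezier, #ff0000→score S556 F2261: (30.5892,16.7024) → (35.9636,37.8875) → (31.7082,61.3653) → (17.5470,84.5312)

[4] `<path>` regular polygon, #ff0000→score S556 F2261: (30.0527,79.4381) → (29.3731,93.6447) → (38.9381,104.1709) → (53.1447,104.8505) → (63.6709,95.2855) → (64.3505,81.0789) → (54.7855,70.5527) → (40.5789,69.8731) → (30.0527,79.4381) (closed)

[5] `<path>` quadratic bezier, #ff0000→score S556 F2261: (102.8715,37.6388) → (97.8998,53.4527) → (101.3283,72.1847) → (113.1569,93.8348)

[6] `<polyline>` line segment, #ff0000→score S556 F2261: (15.2011,29.2079) → (26.6821,43.5242)

[7] `<polygon>` regular polygon, #ff0000→score S556 F2261: (84.3768,14.3524) → (61.0280,43.2848) → (89.9604,66.6336) → (113.3092,37.7012) → (84.3768,14.3524) (closed)

[8] `<path>` cubic bezier, #ff0000→score S556 F2261: (76.3506,94.1296) → (59.3500,74.8911) → (50.0012,57.5981) → (46.5235,65.0389)

G21
G90
G0 X38.1181 Y57.5834
M3 S556
G1 X48.5943 Y57.5834 F2261
G1 X48.5943 Y24.1401
G1 X38.1181 Y24.1401
G1 X38.1181 Y57.5834
G0 X56.9720 Y59.1175
M3 S556
G1 X121.5990 Y19.9285 F2261
G1 X24.2250 Y88.9175
G1 X52.9577 Y86.8394
G1 X56.9720 Y59.1175
G0 X30.5892 Y16.7024
M3 S556
G1 X35.9636 Y37.8875 F2261
G1 X31.7082 Y61.3653
G1 X17.5470 Y84.5312
G0 X30.0527 Y79.4381
M3 S556
G1 X29.3731 Y93.6447 F2261
G1 X38.9381 Y104.1709
G1 X53.1447 Y104.8505
G1 X63.6709 Y95.2855
G1 X64.3505 Y81.0789
G1 X54.7855 Y70.5527
G1 X40.5789 Y69.8731
G1 X30.0527 Y79.4381
G0 X102.8715 Y37.6388
M3 S556
G1 X97.8998 Y53.4527 F2261
G1 X101.3283 Y72.1847
G1 X113.1569 Y93.8348
G0 X15.2011 Y29.2079
M3 S556
G1 X26.6821 Y43.5242 F2261
G0 X84.3768 Y14.3524
M3 S556
G1 X61.0280 Y43.2848 F2261
G1 X89.9604 Y66.6336
G1 X113.3092 Y37.7012
G1 X84.3768 Y14.3524
G0 X76.3506 Y94.1296
M3 S556
G1 X59.3500 Y74.8911 F2261
G1 X50.0012 Y57.5981
G1 X46.5235 Y65.0389
M5
G0 X0.0000 Y0.0000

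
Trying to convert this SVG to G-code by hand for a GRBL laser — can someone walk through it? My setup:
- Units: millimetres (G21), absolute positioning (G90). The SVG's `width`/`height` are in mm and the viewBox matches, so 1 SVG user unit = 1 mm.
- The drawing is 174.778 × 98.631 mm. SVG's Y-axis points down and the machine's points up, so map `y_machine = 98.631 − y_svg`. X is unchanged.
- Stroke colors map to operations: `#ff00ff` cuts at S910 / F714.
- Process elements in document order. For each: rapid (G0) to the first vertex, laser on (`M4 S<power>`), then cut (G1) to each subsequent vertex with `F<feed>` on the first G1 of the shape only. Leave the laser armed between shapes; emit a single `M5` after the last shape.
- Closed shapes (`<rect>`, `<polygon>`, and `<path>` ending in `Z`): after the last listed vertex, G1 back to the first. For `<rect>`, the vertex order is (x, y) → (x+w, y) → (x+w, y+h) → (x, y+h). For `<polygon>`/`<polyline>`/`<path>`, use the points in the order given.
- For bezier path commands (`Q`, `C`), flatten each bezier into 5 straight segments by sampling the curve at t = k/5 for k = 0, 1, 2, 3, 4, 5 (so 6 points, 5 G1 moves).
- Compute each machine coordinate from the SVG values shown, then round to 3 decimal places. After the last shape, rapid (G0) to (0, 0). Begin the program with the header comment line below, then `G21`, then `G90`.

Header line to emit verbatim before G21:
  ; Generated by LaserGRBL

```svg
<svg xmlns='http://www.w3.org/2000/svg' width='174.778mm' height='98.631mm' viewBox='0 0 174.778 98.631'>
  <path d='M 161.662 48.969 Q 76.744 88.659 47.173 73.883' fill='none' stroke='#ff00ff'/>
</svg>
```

; Generated by LaserGRBL
G21
G90
G0 X161.662 Y49.662
M4 S910
G1 X129.909 Y35.965 F714
G1 X102.583 Y26.625
G1 X79.685 Y21.642
G1 X61.215 Y21.016
G1 X47.173 Y24.748
M5
G0 X0.000 Y0.000

1 u = 1 mm; y_m = 98.631 − y.

[1] `<path>` quadratic bezier, #ff00ff→cut S910 F714: (161.662,49.662) → (129.909,35.965) → (102.583,26.625) → (79.685,21.642) → (61.215,21.016) → (47.173,24.748)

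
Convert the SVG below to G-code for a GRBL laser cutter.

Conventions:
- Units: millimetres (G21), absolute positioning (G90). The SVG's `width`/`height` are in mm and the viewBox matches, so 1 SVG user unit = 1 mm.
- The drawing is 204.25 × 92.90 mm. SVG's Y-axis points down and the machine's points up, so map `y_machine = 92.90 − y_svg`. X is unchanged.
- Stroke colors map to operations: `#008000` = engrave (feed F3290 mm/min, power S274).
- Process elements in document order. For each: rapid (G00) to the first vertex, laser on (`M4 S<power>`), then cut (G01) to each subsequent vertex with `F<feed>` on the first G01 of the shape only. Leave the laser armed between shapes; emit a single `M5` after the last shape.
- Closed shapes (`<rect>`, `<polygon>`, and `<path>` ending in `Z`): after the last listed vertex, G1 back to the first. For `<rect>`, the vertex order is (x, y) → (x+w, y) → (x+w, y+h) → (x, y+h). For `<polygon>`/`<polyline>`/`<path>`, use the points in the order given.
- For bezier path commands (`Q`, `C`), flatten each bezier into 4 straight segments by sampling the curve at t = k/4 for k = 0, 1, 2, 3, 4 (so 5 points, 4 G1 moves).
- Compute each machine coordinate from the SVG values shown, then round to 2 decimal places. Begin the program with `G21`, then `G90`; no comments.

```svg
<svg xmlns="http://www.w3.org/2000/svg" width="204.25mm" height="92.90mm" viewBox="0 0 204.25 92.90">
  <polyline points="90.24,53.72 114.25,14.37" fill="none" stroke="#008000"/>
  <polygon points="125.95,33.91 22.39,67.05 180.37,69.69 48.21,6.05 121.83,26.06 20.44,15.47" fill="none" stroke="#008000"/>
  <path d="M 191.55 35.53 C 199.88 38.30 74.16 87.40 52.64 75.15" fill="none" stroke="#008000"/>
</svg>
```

1 u = 1 mm; y_m = 92.90 − y.

[1] `<polyline>` line segment, #008000→engrave S274 F3290: (90.24,39.18) → (114.25,78.53)

[2] `<polygon>` closed polygon, #008000→engrave S274 F3290: (125.95,58.99) → (22.39,25.85) → (180.37,23.21) → (48.21,86.85) → (121.83,66.84) → (20.44,77.43) → (125.95,58.99) (closed)

[3] `<path>` cubic bezier, #008000→engrave S274 F3290: (191.55,57.37) → (176.39,48.29) → (133.29,31.93) → (84.59,18.38) → (52.64,17.75)

G21
G90
G00 X90.24 Y39.18
M4 S274
G01 X114.25 Y78.53 F3290
G00 X125.95 Y58.99
M4 S274
G01 X22.39 Y25.85 F3290
G01 X180.37 Y23.21
G01 X48.21 Y86.85
G01 X121.83 Y66.84
G01 X20.44 Y77.43
G01 X125.95 Y58.99
G00 X191.55 Y57.37
M4 S274
G01 X176.39 Y48.29 F3290
G01 X133.29 Y31.93
G01 X84.59 Y18.38
G01 X52.64 Y17.75
M5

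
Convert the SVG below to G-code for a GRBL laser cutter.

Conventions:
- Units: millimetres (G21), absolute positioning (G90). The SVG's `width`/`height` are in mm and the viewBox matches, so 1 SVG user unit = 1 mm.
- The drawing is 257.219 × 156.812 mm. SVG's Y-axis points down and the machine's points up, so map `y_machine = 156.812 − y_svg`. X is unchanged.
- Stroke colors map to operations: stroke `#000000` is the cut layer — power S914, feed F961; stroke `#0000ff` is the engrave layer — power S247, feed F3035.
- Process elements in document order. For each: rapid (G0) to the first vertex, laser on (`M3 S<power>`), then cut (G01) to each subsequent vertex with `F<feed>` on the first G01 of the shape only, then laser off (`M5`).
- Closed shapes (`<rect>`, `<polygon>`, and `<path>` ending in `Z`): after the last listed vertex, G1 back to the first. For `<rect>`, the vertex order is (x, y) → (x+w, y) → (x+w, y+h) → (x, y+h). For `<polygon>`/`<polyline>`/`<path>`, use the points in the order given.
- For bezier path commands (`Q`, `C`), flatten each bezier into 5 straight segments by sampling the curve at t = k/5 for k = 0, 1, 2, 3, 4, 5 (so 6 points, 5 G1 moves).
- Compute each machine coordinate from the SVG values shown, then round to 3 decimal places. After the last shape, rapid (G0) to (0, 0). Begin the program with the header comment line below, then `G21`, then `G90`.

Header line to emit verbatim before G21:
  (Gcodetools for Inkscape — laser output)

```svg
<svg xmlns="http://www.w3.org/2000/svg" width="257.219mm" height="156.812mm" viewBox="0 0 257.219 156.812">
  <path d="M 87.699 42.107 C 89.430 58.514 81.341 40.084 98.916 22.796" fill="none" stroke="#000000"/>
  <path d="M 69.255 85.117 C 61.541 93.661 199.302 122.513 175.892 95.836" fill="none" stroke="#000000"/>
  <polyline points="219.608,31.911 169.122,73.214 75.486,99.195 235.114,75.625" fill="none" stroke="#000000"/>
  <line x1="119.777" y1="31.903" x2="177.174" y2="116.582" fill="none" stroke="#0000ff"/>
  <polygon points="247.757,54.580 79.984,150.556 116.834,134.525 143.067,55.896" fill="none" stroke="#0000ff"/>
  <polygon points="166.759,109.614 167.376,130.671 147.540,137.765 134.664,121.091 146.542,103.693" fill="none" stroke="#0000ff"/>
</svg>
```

(Gcodetools for Inkscape — laser output)
G21
G90
G0 X87.699 Y114.705
M3 S914
G01 X87.843 Y108.753 F961
G01 X87.334 Y109.436
G01 X87.874 Y115.025
G01 X91.167 Y123.794
G01 X98.916 Y134.016
M5
G0 X69.255 Y71.695
M3 S914
G01 X79.630 Y64.738 F961
G01 X110.201 Y56.548
G01 X146.247 Y50.764
G01 X173.051 Y51.027
G01 X175.892 Y60.976
M5
G0 X219.608 Y124.901
M3 S914
G01 X169.122 Y83.598 F961
G01 X75.486 Y57.617
G01 X235.114 Y81.187
M5
G0 X119.777 Y124.909
M3 S247
G01 X177.174 Y40.230 F3035
M5
G0 X247.757 Y102.232
M3 S247
G01 X79.984 Y6.256 F3035
G01 X116.834 Y22.287
G01 X143.067 Y100.916
G01 X247.757 Y102.232
M5
G0 X166.759 Y47.198
M3 S247
G01 X167.376 Y26.141 F3035
G01 X147.540 Y19.047
G01 X134.664 Y35.721
G01 X146.542 Y53.119
G01 X166.759 Y47.198
M5
G0 X0.000 Y0.000

1 u = 1 mm; y_m = 156.812 − y.

[1] `<path>` cubic bezier, #000000→cut S914 F961: (87.699,114.705) → (87.843,108.753) → (87.334,109.436) → (87.874,115.025) → (91.167,123.794) → (98.916,134.016)

[2] `<path>` cubic bezier, #000000→cut S914 F961: (69.255,71.695) → (79.630,64.738) → (110.201,56.548) → (146.247,50.764) → (173.051,51.027) → (175.892,60.976)

[3] `<polyline>` open polyline, #000000→cut S914 F961: (219.608,124.901) → (169.122,83.598) → (75.486,57.617) → (235.114,81.187)

[4] `<line>` line segment, #0000ff→engrave S247 F3035: (119.777,124.909) → (177.174,40.230)

[5] `<polygon>` closed polygon, #0000ff→engrave S247 F3035: (247.757,102.232) → (79.984,6.256) → (116.834,22.287) → (143.067,100.916) → (247.757,102.232) (closed)

[6] `<polygon>` regular polygon, #0000ff→engrave S247 F3035: (166.759,47.198) → (167.376,26.141) → (147.540,19.047) → (134.664,35.721) → (146.542,53.119) → (166.759,47.198) (closed)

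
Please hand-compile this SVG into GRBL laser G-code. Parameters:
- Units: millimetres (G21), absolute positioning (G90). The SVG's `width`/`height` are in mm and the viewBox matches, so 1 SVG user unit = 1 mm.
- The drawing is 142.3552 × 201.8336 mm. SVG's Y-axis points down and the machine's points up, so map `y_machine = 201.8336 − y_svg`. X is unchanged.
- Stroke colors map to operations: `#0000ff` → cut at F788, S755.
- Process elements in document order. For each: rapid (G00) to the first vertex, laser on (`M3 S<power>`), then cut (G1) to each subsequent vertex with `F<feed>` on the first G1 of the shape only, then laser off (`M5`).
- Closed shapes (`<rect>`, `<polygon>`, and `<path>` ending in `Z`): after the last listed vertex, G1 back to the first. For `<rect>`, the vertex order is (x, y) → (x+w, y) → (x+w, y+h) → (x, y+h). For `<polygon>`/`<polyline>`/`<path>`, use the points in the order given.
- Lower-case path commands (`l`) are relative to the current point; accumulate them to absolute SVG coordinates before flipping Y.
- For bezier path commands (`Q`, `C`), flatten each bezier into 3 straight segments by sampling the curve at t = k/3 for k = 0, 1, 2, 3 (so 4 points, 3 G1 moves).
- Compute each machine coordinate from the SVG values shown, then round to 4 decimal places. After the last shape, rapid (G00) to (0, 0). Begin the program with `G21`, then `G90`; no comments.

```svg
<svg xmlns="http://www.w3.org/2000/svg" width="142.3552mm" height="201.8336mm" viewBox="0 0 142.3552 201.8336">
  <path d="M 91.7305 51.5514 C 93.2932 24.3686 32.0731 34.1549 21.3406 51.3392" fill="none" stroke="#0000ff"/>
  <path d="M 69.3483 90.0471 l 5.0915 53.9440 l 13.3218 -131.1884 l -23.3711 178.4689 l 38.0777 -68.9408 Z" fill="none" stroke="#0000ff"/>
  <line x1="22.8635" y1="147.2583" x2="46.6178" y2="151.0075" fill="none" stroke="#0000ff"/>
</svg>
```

1 u = 1 mm; y_m = 201.8336 − y.

[1] `<path>` cubic bezier, #0000ff→cut S755 F788: (91.7305,150.2822) → (76.5608,166.2372) → (44.7071,164.1175) → (21.3406,150.4944)

[2] `<path>` closed polygon, #0000ff→cut S755 F788: (69.3483,111.7865) → (74.4398,57.8425) → (87.7616,189.0309) → (64.3905,10.5620) → (102.4682,79.5028) → (69.3483,111.7865) (closed)

[3] `<line>` line segment, #0000ff→cut S755 F788: (22.8635,54.5753) → (46.6178,50.8261)

G21
G90
G00 X91.7305 Y150.2822
M3 S755
G1 X76.5608 Y166.2372 F788
G1 X44.7071 Y164.1175
G1 X21.3406 Y150.4944
M5
G00 X69.3483 Y111.7865
M3 S755
G1 X74.4398 Y57.8425 F788
G1 X87.7616 Y189.0309
G1 X64.3905 Y10.5620
G1 X102.4682 Y79.5028
G1 X69.3483 Y111.7865
M5
G00 X22.8635 Y54.5753
M3 S755
G1 X46.6178 Y50.8261 F788
M5
G00 X0.0000 Y0.0000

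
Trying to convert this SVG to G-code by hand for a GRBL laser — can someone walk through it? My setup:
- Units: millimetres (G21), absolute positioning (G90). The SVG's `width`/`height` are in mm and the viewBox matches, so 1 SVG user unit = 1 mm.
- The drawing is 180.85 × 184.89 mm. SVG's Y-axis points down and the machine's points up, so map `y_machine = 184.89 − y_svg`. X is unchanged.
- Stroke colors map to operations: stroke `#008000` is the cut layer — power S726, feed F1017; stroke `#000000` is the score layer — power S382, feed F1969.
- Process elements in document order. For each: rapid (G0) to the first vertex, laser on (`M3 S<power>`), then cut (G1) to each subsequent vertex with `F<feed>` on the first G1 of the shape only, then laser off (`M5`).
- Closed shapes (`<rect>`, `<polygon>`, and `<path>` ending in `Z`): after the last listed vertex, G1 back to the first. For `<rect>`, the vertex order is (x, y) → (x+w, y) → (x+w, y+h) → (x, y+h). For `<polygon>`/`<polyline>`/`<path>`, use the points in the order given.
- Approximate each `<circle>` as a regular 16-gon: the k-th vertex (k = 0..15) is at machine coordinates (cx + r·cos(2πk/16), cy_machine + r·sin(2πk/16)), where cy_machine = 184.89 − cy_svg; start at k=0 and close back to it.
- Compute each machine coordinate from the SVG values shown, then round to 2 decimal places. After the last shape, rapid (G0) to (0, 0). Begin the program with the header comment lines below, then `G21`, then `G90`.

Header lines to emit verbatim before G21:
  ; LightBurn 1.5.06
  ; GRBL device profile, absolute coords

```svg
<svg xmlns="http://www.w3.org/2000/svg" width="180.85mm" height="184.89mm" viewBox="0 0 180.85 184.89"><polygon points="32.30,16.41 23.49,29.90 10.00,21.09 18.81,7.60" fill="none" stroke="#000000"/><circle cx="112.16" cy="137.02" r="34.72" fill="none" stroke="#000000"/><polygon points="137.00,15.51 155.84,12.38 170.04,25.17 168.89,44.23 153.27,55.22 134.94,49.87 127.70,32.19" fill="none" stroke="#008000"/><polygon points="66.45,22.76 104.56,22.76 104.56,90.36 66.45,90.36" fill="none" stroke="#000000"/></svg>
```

; LightBurn 1.5.06
; GRBL device profile, absolute coords
G21
G90
G0 X32.30 Y168.48
M3 S382
G1 X23.49 Y154.99 F1969
G1 X10.00 Y163.80
G1 X18.81 Y177.29
G1 X32.30 Y168.48
M5
G0 X146.88 Y47.87
M3 S382
G1 X144.24 Y61.16 F1969
G1 X136.71 Y72.42
G1 X125.45 Y79.95
G1 X112.16 Y82.59
G1 X98.87 Y79.95
G1 X87.61 Y72.42
G1 X80.08 Y61.16
G1 X77.44 Y47.87
G1 X80.08 Y34.58
G1 X87.61 Y23.32
G1 X98.87 Y15.79
G1 X112.16 Y13.15
G1 X125.45 Y15.79
G1 X136.71 Y23.32
G1 X144.24 Y34.58
G1 X146.88 Y47.87
M5
G0 X137.00 Y169.38
M3 S726
G1 X155.84 Y172.51 F1017
G1 X170.04 Y159.72
G1 X168.89 Y140.66
G1 X153.27 Y129.67
G1 X134.94 Y135.02
G1 X127.70 Y152.70
G1 X137.00 Y169.38
M5
G0 X66.45 Y162.13
M3 S382
G1 X104.56 Y162.13 F1969
G1 X104.56 Y94.53
G1 X66.45 Y94.53
G1 X66.45 Y162.13
M5
G0 X0.00 Y0.00

Since the viewBox matches the mm dimensions, user units are millimetres directly. The only transform is the Y-flip y_m = 184.89 − y_svg.

Shape 1 is a regular polygon drawn with `<polygon>`. Its stroke #000000 means score at S382, F1969. After flipping Y the toolpath is (32.30,168.48) → (23.49,154.99) → (10.00,163.80) → (18.81,177.29) → (32.30,168.48), returning to the start.

Shape 2 is a circle drawn with `<circle>`. Its stroke #000000 means score at S382, F1969. After flipping Y the toolpath is (146.88,47.87) → (144.24,61.16) → (136.71,72.42) → (125.45,79.95) → (112.16,82.59) → (98.87,79.95) → (87.61,72.42) → (80.08,61.16) → (77.44,47.87) → (80.08,34.58) → (87.61,23.32) → (98.87,15.79) → (112.16,13.15) → (125.45,15.79) → (136.71,23.32) → (144.24,34.58) → (146.88,47.87), returning to the start.

Shape 3 is a regular polygon drawn with `<polygon>`. Its stroke #008000 means cut at S726, F1017. After flipping Y the toolpath is (137.00,169.38) → (155.84,172.51) → (170.04,159.72) → (168.89,140.66) → (153.27,129.67) → (134.94,135.02) → (127.70,152.70) → (137.00,169.38), returning to the start.

Shape 4 is a rectangle drawn with `<polygon>`. Its stroke #000000 means score at S382, F1969. After flipping Y the toolpath is (66.45,162.13) → (104.56,162.13) → (104.56,94.53) → (66.45,94.53) → (66.45,162.13), returning to the start.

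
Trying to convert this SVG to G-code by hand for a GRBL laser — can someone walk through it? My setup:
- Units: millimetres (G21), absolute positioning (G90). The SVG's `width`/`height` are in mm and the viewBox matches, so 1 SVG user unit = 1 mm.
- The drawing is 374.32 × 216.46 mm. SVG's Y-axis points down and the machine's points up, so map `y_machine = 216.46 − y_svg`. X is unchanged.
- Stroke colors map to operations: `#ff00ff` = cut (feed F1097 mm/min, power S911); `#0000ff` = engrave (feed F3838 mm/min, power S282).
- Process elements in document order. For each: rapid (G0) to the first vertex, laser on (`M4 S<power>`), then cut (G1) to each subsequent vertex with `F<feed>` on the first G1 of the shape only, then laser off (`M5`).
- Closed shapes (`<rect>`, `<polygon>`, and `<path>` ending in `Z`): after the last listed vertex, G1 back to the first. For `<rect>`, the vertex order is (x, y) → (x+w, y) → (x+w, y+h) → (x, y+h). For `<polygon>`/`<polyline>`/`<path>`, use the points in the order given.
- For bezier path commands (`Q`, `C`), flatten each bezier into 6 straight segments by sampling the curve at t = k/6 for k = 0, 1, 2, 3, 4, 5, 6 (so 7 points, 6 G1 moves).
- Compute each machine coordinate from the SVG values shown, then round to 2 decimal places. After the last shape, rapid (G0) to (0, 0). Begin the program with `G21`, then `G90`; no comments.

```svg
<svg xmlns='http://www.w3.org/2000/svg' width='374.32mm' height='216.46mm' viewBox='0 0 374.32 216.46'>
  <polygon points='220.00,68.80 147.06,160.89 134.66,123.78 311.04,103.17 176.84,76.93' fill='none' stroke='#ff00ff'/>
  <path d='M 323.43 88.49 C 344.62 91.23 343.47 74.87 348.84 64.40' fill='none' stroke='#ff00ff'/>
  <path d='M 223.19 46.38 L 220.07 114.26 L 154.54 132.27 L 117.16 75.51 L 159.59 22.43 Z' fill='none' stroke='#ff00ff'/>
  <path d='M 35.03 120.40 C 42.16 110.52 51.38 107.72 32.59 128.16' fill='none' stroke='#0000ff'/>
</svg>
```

G21
G90
G0 X220.00 Y147.66
M4 S911
G1 X147.06 Y55.57 F1097
G1 X134.66 Y92.68
G1 X311.04 Y113.29
G1 X176.84 Y139.53
G1 X220.00 Y147.66
M5
G0 X323.43 Y127.97
M4 S911
G1 X332.30 Y128.08 F1097
G1 X338.24 Y130.67
G1 X342.07 Y135.06
G1 X344.57 Y140.55
G1 X346.56 Y146.45
G1 X348.84 Y152.06
M5
G0 X223.19 Y170.08
M4 S911
G1 X220.07 Y102.20 F1097
G1 X154.54 Y84.19
G1 X117.16 Y140.95
G1 X159.59 Y194.03
G1 X223.19 Y170.08
M5
G0 X35.03 Y96.06
M4 S282
G1 X38.63 Y100.34 F3838
G1 X41.74 Y102.98
G1 X43.53 Y103.55
G1 X43.16 Y101.59
G1 X39.79 Y96.66
G1 X32.59 Y88.30
M5
G0 X0.00 Y0.00

1 u = 1 mm; y_m = 216.46 − y.

[1] `<polygon>` closed polygon, #ff00ff→cut S911 F1097: (220.00,147.66) → (147.06,55.57) → (134.66,92.68) → (311.04,113.29) → (176.84,139.53) → (220.00,147.66) (closed)

[2] `<path>` cubic bezier, #ff00ff→cut S911 F1097: (323.43,127.97) → (332.30,128.08) → (338.24,130.67) → (342.07,135.06) → (344.57,140.55) → (346.56,146.45) → (348.84,152.06)

[3] `<path>` regular polygon, #ff00ff→cut S911 F1097: (223.19,170.08) → (220.07,102.20) → (154.54,84.19) → (117.16,140.95) → (159.59,194.03) → (223.19,170.08) (closed)

[4] `<path>` cubic bezier, #0000ff→engrave S282 F3838: (35.03,96.06) → (38.63,100.34) → (41.74,102.98) → (43.53,103.55) → (43.16,101.59) → (39.79,96.66) → (32.59,88.30)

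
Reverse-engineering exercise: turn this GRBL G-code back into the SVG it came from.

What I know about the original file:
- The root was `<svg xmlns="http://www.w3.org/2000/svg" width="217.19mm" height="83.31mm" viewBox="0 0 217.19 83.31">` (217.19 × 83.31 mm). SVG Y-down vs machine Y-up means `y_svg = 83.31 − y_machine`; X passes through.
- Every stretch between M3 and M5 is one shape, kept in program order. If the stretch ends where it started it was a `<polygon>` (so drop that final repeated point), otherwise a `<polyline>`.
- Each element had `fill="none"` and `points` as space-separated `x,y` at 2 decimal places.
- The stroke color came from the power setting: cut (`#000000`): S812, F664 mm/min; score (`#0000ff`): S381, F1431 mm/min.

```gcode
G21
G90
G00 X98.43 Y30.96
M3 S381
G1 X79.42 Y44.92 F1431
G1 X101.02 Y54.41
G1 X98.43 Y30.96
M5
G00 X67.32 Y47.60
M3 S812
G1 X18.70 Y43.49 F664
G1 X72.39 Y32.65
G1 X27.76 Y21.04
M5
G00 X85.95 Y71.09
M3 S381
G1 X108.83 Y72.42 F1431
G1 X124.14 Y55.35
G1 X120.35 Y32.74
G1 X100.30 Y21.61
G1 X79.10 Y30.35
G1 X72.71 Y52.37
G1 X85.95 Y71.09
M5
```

Each laser-on run becomes one SVG element. Flip Y back into SVG space with y_svg = 83.31 − y_machine.

Run 1: power S381 maps to stroke `#0000ff` (score). The run returns to its start, so emit a `<polygon>` with points (Y-flipped): 98.43,52.35 79.42,38.39 101.02,28.90.

Run 2: S812 ⇒ cut layer `#000000`. The run is open, so emit a `<polyline>` with points (Y-flipped): 67.32,35.71 18.70,39.82 72.39,50.66 27.76,62.27.

Run 3: power S381 maps to stroke `#0000ff` (score). The run returns to its start, so emit a `<polygon>` with points (Y-flipped): 85.95,12.22 108.83,10.89 124.14,27.96 120.35,50.57 100.30,61.70 79.10,52.96 72.71,30.94.

<svg xmlns="http://www.w3.org/2000/svg" width="217.19mm" height="83.31mm" viewBox="0 0 217.19 83.31">
  <polygon points="98.43,52.35 79.42,38.39 101.02,28.90" fill="none" stroke="#0000ff"/>
  <polyline points="67.32,35.71 18.70,39.82 72.39,50.66 27.76,62.27" fill="none" stroke="#000000"/>
  <polygon points="85.95,12.22 108.83,10.89 124.14,27.96 120.35,50.57 100.30,61.70 79.10,52.96 72.71,30.94" fill="none" stroke="#0000ff"/>
</svg>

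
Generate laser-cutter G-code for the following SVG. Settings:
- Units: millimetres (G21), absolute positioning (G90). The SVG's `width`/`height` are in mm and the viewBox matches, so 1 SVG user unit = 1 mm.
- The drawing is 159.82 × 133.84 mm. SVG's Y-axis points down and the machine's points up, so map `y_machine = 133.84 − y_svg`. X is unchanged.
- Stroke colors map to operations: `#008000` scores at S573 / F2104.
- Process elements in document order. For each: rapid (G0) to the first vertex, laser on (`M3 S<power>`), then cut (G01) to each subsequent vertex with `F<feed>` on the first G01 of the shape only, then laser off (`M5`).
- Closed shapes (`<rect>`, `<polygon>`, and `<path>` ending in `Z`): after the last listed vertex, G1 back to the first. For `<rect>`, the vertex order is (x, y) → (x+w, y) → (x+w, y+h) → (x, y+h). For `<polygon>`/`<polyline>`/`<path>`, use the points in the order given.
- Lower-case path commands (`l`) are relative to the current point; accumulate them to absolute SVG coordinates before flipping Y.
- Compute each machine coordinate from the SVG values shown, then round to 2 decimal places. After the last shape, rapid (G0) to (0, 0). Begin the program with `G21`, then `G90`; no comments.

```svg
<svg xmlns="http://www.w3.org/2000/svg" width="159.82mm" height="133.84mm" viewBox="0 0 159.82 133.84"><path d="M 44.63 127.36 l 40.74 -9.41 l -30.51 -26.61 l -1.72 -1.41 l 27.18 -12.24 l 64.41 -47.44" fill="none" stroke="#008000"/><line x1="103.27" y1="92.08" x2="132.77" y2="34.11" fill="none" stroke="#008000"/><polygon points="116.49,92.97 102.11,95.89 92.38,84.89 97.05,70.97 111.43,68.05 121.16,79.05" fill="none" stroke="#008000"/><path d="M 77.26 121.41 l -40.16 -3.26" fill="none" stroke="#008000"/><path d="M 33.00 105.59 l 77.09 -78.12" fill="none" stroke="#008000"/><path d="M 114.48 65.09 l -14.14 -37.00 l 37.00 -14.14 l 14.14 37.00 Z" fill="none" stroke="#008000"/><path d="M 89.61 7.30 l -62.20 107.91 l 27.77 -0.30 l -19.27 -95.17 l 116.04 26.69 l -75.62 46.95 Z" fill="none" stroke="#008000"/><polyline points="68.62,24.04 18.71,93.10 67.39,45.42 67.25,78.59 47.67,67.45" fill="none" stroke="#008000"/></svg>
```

G21
G90
G0 X44.63 Y6.48
M3 S573
G01 X85.37 Y15.89 F2104
G01 X54.86 Y42.50
G01 X53.14 Y43.91
G01 X80.32 Y56.15
G01 X144.73 Y103.59
M5
G0 X103.27 Y41.76
M3 S573
G01 X132.77 Y99.73 F2104
M5
G0 X116.49 Y40.87
M3 S573
G01 X102.11 Y37.95 F2104
G01 X92.38 Y48.95
G01 X97.05 Y62.87
G01 X111.43 Y65.79
G01 X121.16 Y54.79
G01 X116.49 Y40.87
M5
G0 X77.26 Y12.43
M3 S573
G01 X37.10 Y15.69 F2104
M5
G0 X33.00 Y28.25
M3 S573
G01 X110.09 Y106.37 F2104
M5
G0 X114.48 Y68.75
M3 S573
G01 X100.34 Y105.75 F2104
G01 X137.34 Y119.89
G01 X151.48 Y82.89
G01 X114.48 Y68.75
M5
G0 X89.61 Y126.54
M3 S573
G01 X27.41 Y18.63 F2104
G01 X55.18 Y18.93
G01 X35.91 Y114.10
G01 X151.95 Y87.41
G01 X76.33 Y40.46
G01 X89.61 Y126.54
M5
G0 X68.62 Y109.80
M3 S573
G01 X18.71 Y40.74 F2104
G01 X67.39 Y88.42
G01 X67.25 Y55.25
G01 X47.67 Y66.39
M5
G0 X0.00 Y0.00

viewBox `0 0 159.82 133.84` with mm width/height → 1 unit = 1 mm. Flip: y_m = 133.84 − y_svg.

**Shape 1** — `<path>` open polyline, stroke `#008000` → score (S573, F2104). Machine vertices: (44.63,6.48) → (85.37,15.89) → (54.86,42.50) → (53.14,43.91) → (80.32,56.15) → (144.73,103.59). Open path.

**Shape 2** — `<line>` line segment, stroke `#008000` → score (S573, F2104). Machine vertices: (103.27,41.76) → (132.77,99.73). Open path.

**Shape 3** — `<polygon>` regular polygon, stroke `#008000` → score (S573, F2104). Machine vertices: (116.49,40.87) → (102.11,37.95) → (92.38,48.95) → (97.05,62.87) → (111.43,65.79) → (121.16,54.79) → (116.49,40.87). Closed: final G1 returns to the first vertex.

**Shape 4** — `<path>` line segment, stroke `#008000` → score (S573, F2104). Machine vertices: (77.26,12.43) → (37.10,15.69). Open path.

**Shape 5** — `<path>` line segment, stroke `#008000` → score (S573, F2104). Machine vertices: (33.00,28.25) → (110.09,106.37). Open path.

**Shape 6** — `<path>` regular polygon, stroke `#008000` → score (S573, F2104). Machine vertices: (114.48,68.75) → (100.34,105.75) → (137.34,119.89) → (151.48,82.89) → (114.48,68.75). Closed: final G1 returns to the first vertex.

**Shape 7** — `<path>` closed polygon, stroke `#008000` → score (S573, F2104). Machine vertices: (89.61,126.54) → (27.41,18.63) → (55.18,18.93) → (35.91,114.10) → (151.95,87.41) → (76.33,40.46) → (89.61,126.54). Closed: final G1 returns to the first vertex.

**Shape 8** — `<polyline>` open polyline, stroke `#008000` → score (S573, F2104). Machine vertices: (68.62,109.80) → (18.71,40.74) → (67.39,88.42) → (67.25,55.25) → (47.67,66.39). Open path.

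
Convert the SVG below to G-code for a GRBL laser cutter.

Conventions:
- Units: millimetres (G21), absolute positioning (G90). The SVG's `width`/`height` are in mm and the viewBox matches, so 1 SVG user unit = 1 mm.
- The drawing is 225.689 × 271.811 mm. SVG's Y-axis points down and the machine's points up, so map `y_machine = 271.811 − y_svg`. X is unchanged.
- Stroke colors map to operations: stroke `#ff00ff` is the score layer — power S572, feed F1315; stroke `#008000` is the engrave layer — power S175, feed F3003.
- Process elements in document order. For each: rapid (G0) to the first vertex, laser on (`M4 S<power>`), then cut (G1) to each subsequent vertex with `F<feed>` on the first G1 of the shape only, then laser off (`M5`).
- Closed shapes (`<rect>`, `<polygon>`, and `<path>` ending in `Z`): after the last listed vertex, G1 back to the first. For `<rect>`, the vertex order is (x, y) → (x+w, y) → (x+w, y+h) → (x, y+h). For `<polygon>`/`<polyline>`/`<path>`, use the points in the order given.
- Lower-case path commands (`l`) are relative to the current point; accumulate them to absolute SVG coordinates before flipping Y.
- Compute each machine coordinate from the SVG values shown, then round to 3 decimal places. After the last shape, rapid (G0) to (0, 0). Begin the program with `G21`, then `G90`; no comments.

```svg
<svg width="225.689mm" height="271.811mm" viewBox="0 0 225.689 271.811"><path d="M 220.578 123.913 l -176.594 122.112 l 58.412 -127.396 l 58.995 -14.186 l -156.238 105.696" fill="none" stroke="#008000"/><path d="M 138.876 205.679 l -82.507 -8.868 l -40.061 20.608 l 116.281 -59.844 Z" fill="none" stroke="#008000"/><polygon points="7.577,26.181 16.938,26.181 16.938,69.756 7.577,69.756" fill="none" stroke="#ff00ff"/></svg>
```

1 u = 1 mm; y_m = 271.811 − y.

[1] `<path>` open polyline, #008000→engrave S175 F3003: (220.578,147.898) → (43.984,25.786) → (102.396,153.182) → (161.391,167.368) → (5.153,61.672)

[2] `<path>` closed polygon, #008000→engrave S175 F3003: (138.876,66.132) → (56.369,75.000) → (16.308,54.392) → (132.589,114.236) → (138.876,66.132) (closed)

[3] `<polygon>` rectangle, #ff00ff→score S572 F1315: (7.577,245.630) → (16.938,245.630) → (16.938,202.055) → (7.577,202.055) → (7.577,245.630) (closed)

G21
G90
G0 X220.578 Y147.898
M4 S175
G1 X43.984 Y25.786 F3003
G1 X102.396 Y153.182
G1 X161.391 Y167.368
G1 X5.153 Y61.672
M5
G0 X138.876 Y66.132
M4 S175
G1 X56.369 Y75.000 F3003
G1 X16.308 Y54.392
G1 X132.589 Y114.236
G1 X138.876 Y66.132
M5
G0 X7.577 Y245.630
M4 S572
G1 X16.938 Y245.630 F1315
G1 X16.938 Y202.055
G1 X7.577 Y202.055
G1 X7.577 Y245.630
M5
G0 X0.000 Y0.000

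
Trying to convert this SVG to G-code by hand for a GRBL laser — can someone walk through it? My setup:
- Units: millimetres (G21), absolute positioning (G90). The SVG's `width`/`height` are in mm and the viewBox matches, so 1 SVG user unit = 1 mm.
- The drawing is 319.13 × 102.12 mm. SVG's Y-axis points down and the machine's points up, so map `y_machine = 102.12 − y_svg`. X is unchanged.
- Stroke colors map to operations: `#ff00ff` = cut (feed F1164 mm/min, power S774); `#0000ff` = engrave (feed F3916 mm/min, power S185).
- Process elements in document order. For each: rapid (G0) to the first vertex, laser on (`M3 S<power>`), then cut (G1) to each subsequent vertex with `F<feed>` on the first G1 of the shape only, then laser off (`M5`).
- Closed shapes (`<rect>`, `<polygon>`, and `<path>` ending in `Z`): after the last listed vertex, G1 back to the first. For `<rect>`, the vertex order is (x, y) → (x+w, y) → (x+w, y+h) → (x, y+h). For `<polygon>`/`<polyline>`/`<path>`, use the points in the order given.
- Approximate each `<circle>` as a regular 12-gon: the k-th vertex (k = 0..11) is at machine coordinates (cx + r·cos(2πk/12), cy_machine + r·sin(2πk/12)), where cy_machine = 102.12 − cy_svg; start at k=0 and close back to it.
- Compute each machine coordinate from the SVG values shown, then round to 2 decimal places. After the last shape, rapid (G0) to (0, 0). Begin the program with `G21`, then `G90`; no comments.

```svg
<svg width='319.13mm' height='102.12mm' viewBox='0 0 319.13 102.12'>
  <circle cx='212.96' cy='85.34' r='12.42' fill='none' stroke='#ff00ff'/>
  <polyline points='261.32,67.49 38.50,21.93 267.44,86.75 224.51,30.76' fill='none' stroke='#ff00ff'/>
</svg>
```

G21
G90
G0 X225.38 Y16.78
M3 S774
G1 X223.72 Y22.99 F1164
G1 X219.17 Y27.54
G1 X212.96 Y29.20
G1 X206.75 Y27.54
G1 X202.20 Y22.99
G1 X200.54 Y16.78
G1 X202.20 Y10.57
G1 X206.75 Y6.02
G1 X212.96 Y4.36
G1 X219.17 Y6.02
G1 X223.72 Y10.57
G1 X225.38 Y16.78
M5
G0 X261.32 Y34.63
M3 S774
G1 X38.50 Y80.19 F1164
G1 X267.44 Y15.37
G1 X224.51 Y71.36
M5
G0 X0.00 Y0.00

viewBox `0 0 319.13 102.12` with mm width/height → 1 unit = 1 mm. Flip: y_m = 102.12 − y_svg.

**Shape 1** — `<circle>` circle, stroke `#ff00ff` → cut (S774, F1164). Machine vertices: (225.38,16.78) → (223.72,22.99) → (219.17,27.54) → (212.96,29.20) → (206.75,27.54) → (202.20,22.99) → (200.54,16.78) → (202.20,10.57) → (206.75,6.02) → (212.96,4.36) → (219.17,6.02) → (223.72,10.57) → (225.38,16.78). Closed: final G1 returns to the first vertex.

**Shape 2** — `<polyline>` open polyline, stroke `#ff00ff` → cut (S774, F1164). Machine vertices: (261.32,34.63) → (38.50,80.19) → (267.44,15.37) → (224.51,71.36). Open path.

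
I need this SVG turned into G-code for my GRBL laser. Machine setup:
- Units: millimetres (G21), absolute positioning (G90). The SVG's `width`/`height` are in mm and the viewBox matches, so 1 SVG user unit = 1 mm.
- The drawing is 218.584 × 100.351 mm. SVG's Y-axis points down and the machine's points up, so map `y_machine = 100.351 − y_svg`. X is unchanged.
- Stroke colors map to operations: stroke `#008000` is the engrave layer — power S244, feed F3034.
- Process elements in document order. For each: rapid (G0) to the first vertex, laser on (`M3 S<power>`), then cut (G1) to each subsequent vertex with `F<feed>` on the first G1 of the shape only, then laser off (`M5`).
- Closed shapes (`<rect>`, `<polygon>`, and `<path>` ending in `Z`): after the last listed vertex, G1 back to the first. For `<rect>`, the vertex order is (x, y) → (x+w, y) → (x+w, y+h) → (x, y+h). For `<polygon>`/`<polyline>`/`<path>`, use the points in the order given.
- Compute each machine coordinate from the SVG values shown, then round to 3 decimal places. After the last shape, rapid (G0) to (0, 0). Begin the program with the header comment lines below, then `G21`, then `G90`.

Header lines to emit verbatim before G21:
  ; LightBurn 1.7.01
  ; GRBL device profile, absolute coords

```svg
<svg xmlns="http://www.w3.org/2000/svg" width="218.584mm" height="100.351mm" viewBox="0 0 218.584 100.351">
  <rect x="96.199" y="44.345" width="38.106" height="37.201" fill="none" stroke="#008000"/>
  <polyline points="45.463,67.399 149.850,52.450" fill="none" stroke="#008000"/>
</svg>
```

; LightBurn 1.7.01
; GRBL device profile, absolute coords
G21
G90
G0 X96.199 Y56.006
M3 S244
G1 X134.305 Y56.006 F3034
G1 X134.305 Y18.805
G1 X96.199 Y18.805
G1 X96.199 Y56.006
M5
G0 X45.463 Y32.952
M3 S244
G1 X149.850 Y47.901 F3034
M5
G0 X0.000 Y0.000

viewBox `0 0 218.584 100.351` with mm width/height → 1 unit = 1 mm. Flip: y_m = 100.351 − y_svg.

**Shape 1** — `<rect>` rectangle, stroke `#008000` → engrave (S244, F3034). Machine vertices: (96.199,56.006) → (134.305,56.006) → (134.305,18.805) → (96.199,18.805) → (96.199,56.006). Closed: final G1 returns to the first vertex.

**Shape 2** — `<polyline>` line segment, stroke `#008000` → engrave (S244, F3034). Machine vertices: (45.463,32.952) → (149.850,47.901). Open path.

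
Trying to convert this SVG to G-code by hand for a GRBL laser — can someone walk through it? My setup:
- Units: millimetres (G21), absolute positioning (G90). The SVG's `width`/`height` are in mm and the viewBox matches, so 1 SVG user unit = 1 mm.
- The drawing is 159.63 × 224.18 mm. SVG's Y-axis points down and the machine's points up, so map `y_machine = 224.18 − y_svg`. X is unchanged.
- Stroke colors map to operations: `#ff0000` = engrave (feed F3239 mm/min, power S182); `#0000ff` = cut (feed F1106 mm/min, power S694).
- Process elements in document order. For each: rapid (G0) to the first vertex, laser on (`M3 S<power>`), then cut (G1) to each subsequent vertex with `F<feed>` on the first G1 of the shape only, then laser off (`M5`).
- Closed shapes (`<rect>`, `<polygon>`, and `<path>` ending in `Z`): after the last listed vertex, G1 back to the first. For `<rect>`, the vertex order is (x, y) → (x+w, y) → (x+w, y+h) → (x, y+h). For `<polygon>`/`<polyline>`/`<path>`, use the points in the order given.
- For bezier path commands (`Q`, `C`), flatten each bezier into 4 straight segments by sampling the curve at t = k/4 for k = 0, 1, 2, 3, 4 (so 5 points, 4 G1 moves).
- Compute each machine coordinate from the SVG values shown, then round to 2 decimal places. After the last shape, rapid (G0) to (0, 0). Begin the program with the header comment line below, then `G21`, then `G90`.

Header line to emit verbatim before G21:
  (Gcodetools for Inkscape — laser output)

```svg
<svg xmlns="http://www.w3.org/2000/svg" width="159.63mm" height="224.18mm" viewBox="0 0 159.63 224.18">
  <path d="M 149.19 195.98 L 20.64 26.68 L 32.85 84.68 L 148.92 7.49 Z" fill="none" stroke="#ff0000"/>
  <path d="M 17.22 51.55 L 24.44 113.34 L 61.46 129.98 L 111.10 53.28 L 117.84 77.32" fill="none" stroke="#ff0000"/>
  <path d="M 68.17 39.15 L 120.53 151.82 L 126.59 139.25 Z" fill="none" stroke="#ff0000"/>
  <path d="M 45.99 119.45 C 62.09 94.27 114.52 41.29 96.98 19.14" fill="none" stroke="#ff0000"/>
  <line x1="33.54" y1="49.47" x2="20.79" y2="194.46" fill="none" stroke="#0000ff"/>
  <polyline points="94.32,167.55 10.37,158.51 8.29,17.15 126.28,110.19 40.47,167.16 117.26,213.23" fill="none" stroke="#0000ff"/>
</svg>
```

viewBox `0 0 159.63 224.18` with mm width/height → 1 unit = 1 mm. Flip: y_m = 224.18 − y_svg.

**Shape 1** — `<path>` closed polygon, stroke `#ff0000` → engrave (S182, F3239). Machine vertices: (149.19,28.20) → (20.64,197.50) → (32.85,139.50) → (148.92,216.69) → (149.19,28.20). Closed: final G1 returns to the first vertex.

**Shape 2** — `<path>` open polyline, stroke `#ff0000` → engrave (S182, F3239). Machine vertices: (17.22,172.63) → (24.44,110.84) → (61.46,94.20) → (111.10,170.90) → (117.84,146.86). Open path.

**Shape 3** — `<path>` closed polygon, stroke `#ff0000` → engrave (S182, F3239). Machine vertices: (68.17,185.03) → (120.53,72.36) → (126.59,84.93) → (68.17,185.03). Closed: final G1 returns to the first vertex.

**Shape 4** — `<path>` cubic bezier, stroke `#ff0000` → engrave (S182, F3239). Control points (SVG): P0=(45.99,119.45), P1=(62.09,94.27), P2=(114.52,41.29), P3=(96.98,19.14); sampled at t=k/4. Machine vertices: (45.99,104.73) → (63.22,127.91) → (84.10,156.02) → (98.68,183.56) → (96.98,205.04). Open path.

**Shape 5** — `<line>` line segment, stroke `#0000ff` → cut (S694, F1106). Machine vertices: (33.54,174.71) → (20.79,29.72). Open path.

**Shape 6** — `<polyline>` open polyline, stroke `#0000ff` → cut (S694, F1106). Machine vertices: (94.32,56.63) → (10.37,65.67) → (8.29,207.03) → (126.28,113.99) → (40.47,57.02) → (117.26,10.95). Open path.

(Gcodetools for Inkscape — laser output)
G21
G90
G0 X149.19 Y28.20
M3 S182
G1 X20.64 Y197.50 F3239
G1 X32.85 Y139.50
G1 X148.92 Y216.69
G1 X149.19 Y28.20
M5
G0 X17.22 Y172.63
M3 S182
G1 X24.44 Y110.84 F3239
G1 X61.46 Y94.20
G1 X111.10 Y170.90
G1 X117.84 Y146.86
M5
G0 X68.17 Y185.03
M3 S182
G1 X120.53 Y72.36 F3239
G1 X126.59 Y84.93
G1 X68.17 Y185.03
M5
G0 X45.99 Y104.73
M3 S182
G1 X63.22 Y127.91 F3239
G1 X84.10 Y156.02
G1 X98.68 Y183.56
G1 X96.98 Y205.04
M5
G0 X33.54 Y174.71
M3 S694
G1 X20.79 Y29.72 F1106
M5
G0 X94.32 Y56.63
M3 S694
G1 X10.37 Y65.67 F1106
G1 X8.29 Y207.03
G1 X126.28 Y113.99
G1 X40.47 Y57.02
G1 X117.26 Y10.95
M5
G0 X0.00 Y0.00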